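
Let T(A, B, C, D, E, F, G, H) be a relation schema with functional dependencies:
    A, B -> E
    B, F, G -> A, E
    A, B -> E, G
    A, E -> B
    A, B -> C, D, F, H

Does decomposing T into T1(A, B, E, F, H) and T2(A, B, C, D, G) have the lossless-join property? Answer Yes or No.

The shared attributes are {A, B} and {A, B}⁺ = {A, B, C, D, E, F, G, H}.
Since T1 ⊆ {A, B, C, D, E, F, G, H}, the intersection is a superkey of T1; the decomposition is lossless.

Yes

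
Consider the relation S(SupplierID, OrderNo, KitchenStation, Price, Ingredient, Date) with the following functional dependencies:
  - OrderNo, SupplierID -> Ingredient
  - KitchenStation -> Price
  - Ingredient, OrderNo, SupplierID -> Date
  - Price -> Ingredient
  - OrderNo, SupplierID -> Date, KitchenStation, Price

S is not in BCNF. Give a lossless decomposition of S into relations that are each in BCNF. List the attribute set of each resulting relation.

{Date, KitchenStation, OrderNo, SupplierID}; {Ingredient, Price}; {KitchenStation, Price}

Candidate key of the original relation: {OrderNo, SupplierID}.
In {Date, Ingredient, KitchenStation, OrderNo, Price, SupplierID}, {KitchenStation} is not a superkey ({KitchenStation}⁺ restricted to this set is {Ingredient, KitchenStation, Price}), so split on KitchenStation -> Ingredient, Price into {Ingredient, KitchenStation, Price} and {Date, KitchenStation, OrderNo, SupplierID}.
In {Ingredient, KitchenStation, Price}, {Price} is not a superkey ({Price}⁺ restricted to this set is {Ingredient, Price}), so split on Price -> Ingredient into {Ingredient, Price} and {KitchenStation, Price}.
{Ingredient, Price}: every determinant is a superkey — BCNF.
{KitchenStation, Price}: every determinant is a superkey — BCNF.
{Date, KitchenStation, OrderNo, SupplierID}: every determinant is a superkey — BCNF.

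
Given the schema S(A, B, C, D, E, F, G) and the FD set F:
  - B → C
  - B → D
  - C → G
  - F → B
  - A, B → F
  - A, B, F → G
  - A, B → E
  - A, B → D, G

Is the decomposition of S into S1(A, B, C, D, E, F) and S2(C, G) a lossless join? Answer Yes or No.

Yes

The shared attributes are {C} and {C}⁺ = {C, G}.
S2 is contained in that closure, so S1 ∩ S2 → S2 holds and the join is lossless.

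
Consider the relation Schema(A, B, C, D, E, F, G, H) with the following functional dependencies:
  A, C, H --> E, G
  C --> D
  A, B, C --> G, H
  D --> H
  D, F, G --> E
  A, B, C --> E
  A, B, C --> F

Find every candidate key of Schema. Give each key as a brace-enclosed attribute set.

{A, B, C}

{A, B, C} never appear on the right of any FD, so every key must include all of them.
{A, B, C}⁺ = {A, B, C, D, E, F, G, H}, which is every attribute, so {A, B, C} is a candidate key.
No other minimal set has full closure, so this is the only candidate key.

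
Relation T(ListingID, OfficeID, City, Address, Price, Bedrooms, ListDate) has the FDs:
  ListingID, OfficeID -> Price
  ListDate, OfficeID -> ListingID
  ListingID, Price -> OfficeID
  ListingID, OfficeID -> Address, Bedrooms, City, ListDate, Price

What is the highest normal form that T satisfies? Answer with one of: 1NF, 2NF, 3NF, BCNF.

Candidate keys: {ListDate, OfficeID}, {ListingID, OfficeID}, {ListingID, Price}. Prime attributes: {ListDate, ListingID, OfficeID, Price}.
Every FD has a superkey on the left, so the relation is in BCNF.

BCNF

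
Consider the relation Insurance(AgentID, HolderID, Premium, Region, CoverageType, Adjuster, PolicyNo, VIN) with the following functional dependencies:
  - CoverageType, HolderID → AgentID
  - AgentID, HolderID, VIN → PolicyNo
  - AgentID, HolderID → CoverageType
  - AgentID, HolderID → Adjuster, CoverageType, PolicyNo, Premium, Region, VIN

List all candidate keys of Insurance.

{HolderID} never appears on the right of any FD, so every key must include it.
{AgentID, HolderID}⁺ = {Adjuster, AgentID, CoverageType, HolderID, PolicyNo, Premium, Region, VIN}, which is every attribute, so {AgentID, HolderID} is a candidate key.
{CoverageType, HolderID}⁺ = {Adjuster, AgentID, CoverageType, HolderID, PolicyNo, Premium, Region, VIN}, which is every attribute, so {CoverageType, HolderID} is a candidate key.
No proper subset of any of these is a key, and no other minimal superkey exists.

{AgentID, HolderID}, {CoverageType, HolderID}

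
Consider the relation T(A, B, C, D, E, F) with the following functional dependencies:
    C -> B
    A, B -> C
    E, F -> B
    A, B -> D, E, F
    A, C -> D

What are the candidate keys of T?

No FD produces {A}, so it must be in every candidate key.
{A, B}⁺ = {A, B, C, D, E, F} — all of the relation — so {A, B} is a candidate key.
{A, C}⁺ = {A, B, C, D, E, F} — all of the relation — so {A, C} is a candidate key.
{A, E, F}⁺ = {A, B, C, D, E, F} — all of the relation — so {A, E, F} is a candidate key.
Any other superkey properly contains one of these, so there are no further candidate keys.

{A, B}, {A, C}, {A, E, F}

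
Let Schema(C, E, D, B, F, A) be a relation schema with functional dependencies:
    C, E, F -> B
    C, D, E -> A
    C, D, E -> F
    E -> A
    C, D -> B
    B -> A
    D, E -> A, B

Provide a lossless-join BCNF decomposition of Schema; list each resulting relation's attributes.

{A, E}; {B, C, E, F}; {C, D, E, F}

Candidate key of the original relation: {C, D, E}.
{A, B, C, D, E, F}: {C, E, F} determines {A, B, C, E, F} here but is not a superkey — split on C, E, F -> A, B, giving {A, B, C, E, F} and {C, D, E, F}.
{A, B, C, E, F}: {E} determines {A, E} here but is not a superkey — split on E -> A, giving {A, E} and {B, C, E, F}.
{A, E} has no BCNF violation.
{B, C, E, F} has no BCNF violation.
{C, D, E, F} has no BCNF violation.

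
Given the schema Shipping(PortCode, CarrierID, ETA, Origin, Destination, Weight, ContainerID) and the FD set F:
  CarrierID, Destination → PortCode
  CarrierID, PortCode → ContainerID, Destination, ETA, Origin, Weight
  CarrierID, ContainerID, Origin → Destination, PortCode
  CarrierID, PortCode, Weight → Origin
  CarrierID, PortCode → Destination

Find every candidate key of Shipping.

{CarrierID, ContainerID, Origin}, {CarrierID, Destination}, {CarrierID, PortCode}

Attributes never on any right-hand side: {CarrierID} — every candidate key must contain it.
{CarrierID, Destination} is a candidate key since {CarrierID, Destination}⁺ = {CarrierID, ContainerID, Destination, ETA, Origin, PortCode, Weight} covers every attribute.
{CarrierID, PortCode} is a candidate key since {CarrierID, PortCode}⁺ = {CarrierID, ContainerID, Destination, ETA, Origin, PortCode, Weight} covers every attribute.
{CarrierID, ContainerID, Origin} is a candidate key since {CarrierID, ContainerID, Origin}⁺ = {CarrierID, ContainerID, Destination, ETA, Origin, PortCode, Weight} covers every attribute.
Any other superkey properly contains one of these, so there are no further candidate keys.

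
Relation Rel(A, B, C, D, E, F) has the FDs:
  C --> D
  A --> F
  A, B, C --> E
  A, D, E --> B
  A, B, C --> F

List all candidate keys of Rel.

No FD produces {A, C}, so they must be in every candidate key.
{A, B, C}⁺ = {A, B, C, D, E, F} — all of the relation — so {A, B, C} is a candidate key.
{A, C, E}⁺ = {A, B, C, D, E, F} — all of the relation — so {A, C, E} is a candidate key.
Any other superkey properly contains one of these, so there are no further candidate keys.

{A, B, C}, {A, C, E}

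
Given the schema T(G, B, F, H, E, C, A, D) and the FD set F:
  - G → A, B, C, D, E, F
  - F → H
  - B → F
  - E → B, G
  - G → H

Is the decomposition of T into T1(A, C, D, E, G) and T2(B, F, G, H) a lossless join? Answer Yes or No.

The shared attributes are {G} and {G}⁺ = {A, B, C, D, E, F, G, H}.
Since T1 ⊆ {A, B, C, D, E, F, G, H}, the intersection is a superkey of T1; the decomposition is lossless.

Yes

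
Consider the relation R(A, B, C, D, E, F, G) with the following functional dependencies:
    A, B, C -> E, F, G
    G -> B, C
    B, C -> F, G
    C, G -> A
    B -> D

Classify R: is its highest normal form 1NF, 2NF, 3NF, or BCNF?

Candidate keys: {B, C}, {G}. Prime attributes: {B, C, G}.
For B -> D we have {B}⁺ = {B, D}; {B} is not a superkey, so BCNF fails.
Because {D} is non-prime and the left side of B -> D is not a superkey, the relation is not in 3NF.
{B} is a proper subset of the key {B, C}, and {B}⁺ contains the non-prime attribute {D} — a partial dependency, so 2NF is violated.

1NF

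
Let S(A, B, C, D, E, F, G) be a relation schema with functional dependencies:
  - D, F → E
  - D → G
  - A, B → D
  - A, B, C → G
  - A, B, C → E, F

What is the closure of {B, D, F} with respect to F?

Start with {B, D, F}.
D, F → E applies; add {E} → now {B, D, E, F}.
D → G applies; add {G} → now {B, D, E, F, G}.
No further FD applies.

{B, D, E, F, G}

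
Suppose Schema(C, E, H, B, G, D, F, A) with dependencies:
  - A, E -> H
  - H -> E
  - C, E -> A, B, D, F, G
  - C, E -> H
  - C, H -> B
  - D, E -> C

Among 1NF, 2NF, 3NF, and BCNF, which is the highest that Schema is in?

Candidate keys: {C, E}, {C, H}, {D, E}, {D, H}. Prime attributes: {C, D, E, H}.
A, E -> H breaks BCNF: {A, E}⁺ = {A, E, H}, so {A, E} is not a superkey.
Since {H} ⊆ prime attributes and every other non-superkey FD also has a prime right side, the schema is in 3NF.

3NF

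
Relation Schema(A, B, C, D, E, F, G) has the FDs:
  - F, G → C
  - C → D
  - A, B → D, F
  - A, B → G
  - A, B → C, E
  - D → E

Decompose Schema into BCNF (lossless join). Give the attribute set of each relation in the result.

Candidate key of the original relation: {A, B}.
{A, B, C, D, E, F, G}: {F, G} determines {C, D, E, F, G} here but is not a superkey — split on F, G → C, D, E, giving {C, D, E, F, G} and {A, B, F, G}.
{C, D, E, F, G}: {C} determines {C, D, E} here but is not a superkey — split on C → D, E, giving {C, D, E} and {C, F, G}.
{C, D, E}: {D} determines {D, E} here but is not a superkey — split on D → E, giving {D, E} and {C, D}.
{D, E}: every determinant is a superkey — BCNF.
{C, D}: every determinant is a superkey — BCNF.
{C, F, G}: every determinant is a superkey — BCNF.
{A, B, F, G}: every determinant is a superkey — BCNF.

{A, B, F, G}; {C, D}; {C, F, G}; {D, E}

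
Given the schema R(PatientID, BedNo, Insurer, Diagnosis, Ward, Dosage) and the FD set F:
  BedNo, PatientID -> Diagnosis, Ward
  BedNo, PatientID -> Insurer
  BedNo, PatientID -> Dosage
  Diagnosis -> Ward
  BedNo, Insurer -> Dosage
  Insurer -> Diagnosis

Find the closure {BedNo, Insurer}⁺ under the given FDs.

Start with {BedNo, Insurer}.
BedNo, Insurer -> Dosage applies; add {Dosage} → now {BedNo, Dosage, Insurer}.
Insurer -> Diagnosis applies; add {Diagnosis} → now {BedNo, Diagnosis, Dosage, Insurer}.
Diagnosis -> Ward applies; add {Ward} → now {BedNo, Diagnosis, Dosage, Insurer, Ward}.
No further FD applies.

{BedNo, Diagnosis, Dosage, Insurer, Ward}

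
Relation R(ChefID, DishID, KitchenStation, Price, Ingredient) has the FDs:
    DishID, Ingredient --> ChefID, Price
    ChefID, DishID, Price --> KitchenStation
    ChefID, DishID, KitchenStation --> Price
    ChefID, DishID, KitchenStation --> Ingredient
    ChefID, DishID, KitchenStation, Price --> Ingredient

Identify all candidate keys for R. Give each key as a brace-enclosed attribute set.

Attributes never on any right-hand side: {DishID} — every candidate key must contain it.
Closure of {DishID, Ingredient} is {ChefID, DishID, Ingredient, KitchenStation, Price}, the whole schema; {DishID, Ingredient} is a candidate key.
Closure of {ChefID, DishID, KitchenStation} is {ChefID, DishID, Ingredient, KitchenStation, Price}, the whole schema; {ChefID, DishID, KitchenStation} is a candidate key.
Closure of {ChefID, DishID, Price} is {ChefID, DishID, Ingredient, KitchenStation, Price}, the whole schema; {ChefID, DishID, Price} is a candidate key.
These are minimal and exhaustive — every other superkey contains one of them.

{ChefID, DishID, KitchenStation}, {ChefID, DishID, Price}, {DishID, Ingredient}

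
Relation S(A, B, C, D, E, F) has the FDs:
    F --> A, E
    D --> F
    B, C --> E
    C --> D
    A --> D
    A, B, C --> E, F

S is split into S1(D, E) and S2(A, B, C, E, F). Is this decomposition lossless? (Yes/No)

No

S1 ∩ S2 = {E}; its closure under F is {E}.
The closure covers neither S1 nor S2 entirely; the join is not lossless.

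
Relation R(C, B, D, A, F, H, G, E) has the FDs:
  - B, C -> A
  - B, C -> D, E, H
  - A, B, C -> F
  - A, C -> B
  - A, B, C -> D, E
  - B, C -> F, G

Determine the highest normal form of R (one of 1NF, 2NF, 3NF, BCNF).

Candidate keys: {A, C}, {B, C}. Prime attributes: {A, B, C}.
Each dependency's left side is a superkey — BCNF holds.

BCNF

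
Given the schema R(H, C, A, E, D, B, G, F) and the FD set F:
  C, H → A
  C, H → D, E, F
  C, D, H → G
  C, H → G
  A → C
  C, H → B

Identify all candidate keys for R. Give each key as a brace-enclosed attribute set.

{A, H}, {C, H}

Attributes never on any right-hand side: {H} — every candidate key must contain it.
Closure of {A, H} is {A, B, C, D, E, F, G, H}, the whole schema; {A, H} is a candidate key.
Closure of {C, H} is {A, B, C, D, E, F, G, H}, the whole schema; {C, H} is a candidate key.
Any other superkey properly contains one of these, so there are no further candidate keys.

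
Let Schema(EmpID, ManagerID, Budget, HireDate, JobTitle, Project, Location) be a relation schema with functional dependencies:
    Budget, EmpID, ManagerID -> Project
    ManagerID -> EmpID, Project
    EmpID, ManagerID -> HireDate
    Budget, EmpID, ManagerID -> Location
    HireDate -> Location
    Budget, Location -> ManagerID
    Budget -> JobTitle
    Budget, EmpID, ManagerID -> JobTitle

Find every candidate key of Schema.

{Budget, HireDate}, {Budget, Location}, {Budget, ManagerID}

Attributes never on any right-hand side: {Budget} — every candidate key must contain it.
{Budget, HireDate}⁺ = {Budget, EmpID, HireDate, JobTitle, Location, ManagerID, Project}, which is every attribute, so {Budget, HireDate} is a candidate key.
{Budget, Location}⁺ = {Budget, EmpID, HireDate, JobTitle, Location, ManagerID, Project}, which is every attribute, so {Budget, Location} is a candidate key.
{Budget, ManagerID}⁺ = {Budget, EmpID, HireDate, JobTitle, Location, ManagerID, Project}, which is every attribute, so {Budget, ManagerID} is a candidate key.
These are minimal and exhaustive — every other superkey contains one of them.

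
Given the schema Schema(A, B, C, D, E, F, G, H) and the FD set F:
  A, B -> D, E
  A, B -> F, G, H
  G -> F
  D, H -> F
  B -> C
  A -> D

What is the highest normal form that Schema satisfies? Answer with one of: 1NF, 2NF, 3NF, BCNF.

1NF

Candidate key: {A, B}. Prime attributes: {A, B}.
G -> F: {G}⁺ = {F, G}, which is not all of the attributes, so the left side is not a superkey — BCNF is violated.
G -> F determines the non-prime attribute {F} from a non-superkey — 3NF is violated.
The proper key subset {A} of {A, B} determines non-prime {D}, so the relation is not even in 2NF.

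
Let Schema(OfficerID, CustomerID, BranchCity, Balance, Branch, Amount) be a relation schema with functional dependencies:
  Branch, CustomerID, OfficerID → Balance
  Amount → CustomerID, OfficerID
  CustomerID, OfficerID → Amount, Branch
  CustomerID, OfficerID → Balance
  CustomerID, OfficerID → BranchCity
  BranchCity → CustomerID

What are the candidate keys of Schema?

{Amount}, {BranchCity, OfficerID}, {CustomerID, OfficerID}

Closure of {Amount} is {Amount, Balance, Branch, BranchCity, CustomerID, OfficerID}, the whole schema; {Amount} is a candidate key.
Closure of {BranchCity, OfficerID} is {Amount, Balance, Branch, BranchCity, CustomerID, OfficerID}, the whole schema; {BranchCity, OfficerID} is a candidate key.
Closure of {CustomerID, OfficerID} is {Amount, Balance, Branch, BranchCity, CustomerID, OfficerID}, the whole schema; {CustomerID, OfficerID} is a candidate key.
No proper subset of any of these is a key, and no other minimal superkey exists.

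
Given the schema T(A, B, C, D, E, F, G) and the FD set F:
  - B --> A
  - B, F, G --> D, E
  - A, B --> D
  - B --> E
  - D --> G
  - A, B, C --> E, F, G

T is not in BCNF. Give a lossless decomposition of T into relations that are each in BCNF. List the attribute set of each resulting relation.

{A, B, D, E}; {B, C, F}; {D, G}

Candidate key of the original relation: {B, C}.
In {A, B, C, D, E, F, G}, {B} is not a superkey ({B}⁺ restricted to this set is {A, B, D, E, G}), so split on B --> A, D, E, G into {A, B, D, E, G} and {B, C, F}.
In {A, B, D, E, G}, {D} is not a superkey ({D}⁺ restricted to this set is {D, G}), so split on D --> G into {D, G} and {A, B, D, E}.
{D, G} is in BCNF.
{A, B, D, E} is in BCNF.
{B, C, F} is in BCNF.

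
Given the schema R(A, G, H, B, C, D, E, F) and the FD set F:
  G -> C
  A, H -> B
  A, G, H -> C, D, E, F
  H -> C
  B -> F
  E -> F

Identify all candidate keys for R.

{A, G, H}

No FD produces {A, G, H}, so they must be in every candidate key.
{A, G, H}⁺ = {A, B, C, D, E, F, G, H} — all of the relation — so {A, G, H} is a candidate key.
No smaller or unrelated set reaches every attribute, so there are no other keys.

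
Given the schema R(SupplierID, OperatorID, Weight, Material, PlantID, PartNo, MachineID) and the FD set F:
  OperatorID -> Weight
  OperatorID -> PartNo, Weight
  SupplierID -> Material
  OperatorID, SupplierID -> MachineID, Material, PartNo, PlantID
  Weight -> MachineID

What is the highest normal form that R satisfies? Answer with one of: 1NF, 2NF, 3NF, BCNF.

1NF

Candidate key: {OperatorID, SupplierID}. Prime attributes: {OperatorID, SupplierID}.
For OperatorID -> Weight we have {OperatorID}⁺ = {MachineID, OperatorID, PartNo, Weight}; {OperatorID} is not a superkey, so BCNF fails.
OperatorID -> Weight determines the non-prime attribute {Weight} from a non-superkey — 3NF is violated.
{OperatorID} is a proper subset of the key {OperatorID, SupplierID}, and {OperatorID}⁺ contains the non-prime attributes {MachineID, PartNo, Weight} — a partial dependency, so 2NF is violated.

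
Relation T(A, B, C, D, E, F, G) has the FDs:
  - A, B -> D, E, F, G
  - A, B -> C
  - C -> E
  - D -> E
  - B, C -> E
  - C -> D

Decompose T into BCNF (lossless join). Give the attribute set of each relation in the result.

{A, B, C, F, G}; {C, D}; {D, E}

Candidate key of the original relation: {A, B}.
In {A, B, C, D, E, F, G}, {C} is not a superkey ({C}⁺ restricted to this set is {C, D, E}), so split on C -> D, E into {C, D, E} and {A, B, C, F, G}.
In {C, D, E}, {D} is not a superkey ({D}⁺ restricted to this set is {D, E}), so split on D -> E into {D, E} and {C, D}.
{D, E}: every determinant is a superkey — BCNF.
{C, D}: every determinant is a superkey — BCNF.
{A, B, C, F, G}: every determinant is a superkey — BCNF.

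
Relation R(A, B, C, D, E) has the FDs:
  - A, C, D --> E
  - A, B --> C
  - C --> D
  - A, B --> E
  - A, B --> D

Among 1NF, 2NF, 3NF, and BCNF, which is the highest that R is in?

Candidate key: {A, B}. Prime attributes: {A, B}.
A, C, D --> E breaks BCNF: {A, C, D}⁺ = {A, C, D, E}, so {A, C, D} is not a superkey.
Because {E} is non-prime and the left side of A, C, D --> E is not a superkey, the relation is not in 3NF.
No proper subset of a key has a non-prime attribute in its closure, so there is no partial dependency; 2NF holds.

2NF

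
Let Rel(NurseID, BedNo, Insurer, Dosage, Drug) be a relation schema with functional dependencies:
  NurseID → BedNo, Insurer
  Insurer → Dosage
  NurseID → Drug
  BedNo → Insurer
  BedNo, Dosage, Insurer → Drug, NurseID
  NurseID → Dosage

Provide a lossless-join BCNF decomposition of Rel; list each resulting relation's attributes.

Candidate keys of the original relation: {BedNo}, {NurseID}.
Within {BedNo, Dosage, Drug, Insurer, NurseID}: {Insurer}⁺ ∩ {BedNo, Dosage, Drug, Insurer, NurseID} = {Dosage, Insurer}, not the whole set, so Insurer → Dosage violates BCNF; decompose into {Dosage, Insurer} and {BedNo, Drug, Insurer, NurseID}.
{Dosage, Insurer} has no BCNF violation.
{BedNo, Drug, Insurer, NurseID} has no BCNF violation.

{BedNo, Drug, Insurer, NurseID}; {Dosage, Insurer}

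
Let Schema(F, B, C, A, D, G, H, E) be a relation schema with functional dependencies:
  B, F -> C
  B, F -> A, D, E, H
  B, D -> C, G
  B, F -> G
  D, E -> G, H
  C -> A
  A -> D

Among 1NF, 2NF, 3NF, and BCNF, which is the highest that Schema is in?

2NF

Candidate key: {B, F}. Prime attributes: {B, F}.
B, D -> C, G: {B, D}⁺ = {A, B, C, D, G}, which is not all of the attributes, so the left side is not a superkey — BCNF is violated.
B, D -> C, G determines the non-prime attributes {C, G} from a non-superkey — 3NF is violated.
No proper subset of a key has a non-prime attribute in its closure, so there is no partial dependency; 2NF holds.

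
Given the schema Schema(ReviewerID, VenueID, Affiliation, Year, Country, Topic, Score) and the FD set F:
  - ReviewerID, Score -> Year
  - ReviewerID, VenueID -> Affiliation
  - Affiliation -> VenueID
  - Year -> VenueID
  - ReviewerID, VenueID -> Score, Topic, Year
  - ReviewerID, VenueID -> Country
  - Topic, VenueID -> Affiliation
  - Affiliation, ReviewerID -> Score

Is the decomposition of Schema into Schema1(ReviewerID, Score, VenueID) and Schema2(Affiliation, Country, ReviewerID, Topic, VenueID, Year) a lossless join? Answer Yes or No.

Schema1 ∩ Schema2 = {ReviewerID, VenueID}; its closure under F is {Affiliation, Country, ReviewerID, Score, Topic, VenueID, Year}.
This includes all of Schema1, so the common attributes are a superkey of Schema1 — the join is lossless.

Yes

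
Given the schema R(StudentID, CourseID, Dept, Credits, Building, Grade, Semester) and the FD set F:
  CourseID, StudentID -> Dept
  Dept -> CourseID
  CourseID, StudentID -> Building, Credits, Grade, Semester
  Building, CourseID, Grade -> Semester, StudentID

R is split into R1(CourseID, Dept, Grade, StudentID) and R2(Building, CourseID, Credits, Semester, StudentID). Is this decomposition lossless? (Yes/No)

Yes

Common attributes: {CourseID, StudentID}; their closure is {Building, CourseID, Credits, Dept, Grade, Semester, StudentID}.
Since R1 ⊆ {Building, CourseID, Credits, Dept, Grade, Semester, StudentID}, the intersection is a superkey of R1; the decomposition is lossless.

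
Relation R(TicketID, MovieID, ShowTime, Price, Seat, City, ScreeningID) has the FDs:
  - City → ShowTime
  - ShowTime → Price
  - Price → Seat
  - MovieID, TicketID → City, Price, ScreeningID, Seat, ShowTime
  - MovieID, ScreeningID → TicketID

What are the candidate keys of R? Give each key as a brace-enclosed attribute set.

{MovieID, ScreeningID}, {MovieID, TicketID}

Attributes never on any right-hand side: {MovieID} — every candidate key must contain it.
{MovieID, ScreeningID} is a candidate key since {MovieID, ScreeningID}⁺ = {City, MovieID, Price, ScreeningID, Seat, ShowTime, TicketID} covers every attribute.
{MovieID, TicketID} is a candidate key since {MovieID, TicketID}⁺ = {City, MovieID, Price, ScreeningID, Seat, ShowTime, TicketID} covers every attribute.
Any other superkey properly contains one of these, so there are no further candidate keys.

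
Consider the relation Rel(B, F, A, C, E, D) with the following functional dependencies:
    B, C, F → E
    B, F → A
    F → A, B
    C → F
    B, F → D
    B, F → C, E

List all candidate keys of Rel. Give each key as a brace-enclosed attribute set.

Closure of {C} is {A, B, C, D, E, F}, the whole schema; {C} is a candidate key.
Closure of {F} is {A, B, C, D, E, F}, the whole schema; {F} is a candidate key.
No proper subset of any of these is a key, and no other minimal superkey exists.

{C}, {F}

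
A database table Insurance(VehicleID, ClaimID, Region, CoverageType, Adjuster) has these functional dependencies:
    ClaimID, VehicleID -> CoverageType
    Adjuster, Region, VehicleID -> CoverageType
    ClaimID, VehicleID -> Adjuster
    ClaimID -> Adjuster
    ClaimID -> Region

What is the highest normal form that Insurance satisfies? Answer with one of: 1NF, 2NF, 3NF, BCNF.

1NF

Candidate key: {ClaimID, VehicleID}. Prime attributes: {ClaimID, VehicleID}.
Adjuster, Region, VehicleID -> CoverageType: {Adjuster, Region, VehicleID}⁺ = {Adjuster, CoverageType, Region, VehicleID}, which is not all of the attributes, so the left side is not a superkey — BCNF is violated.
Adjuster, Region, VehicleID -> CoverageType has non-prime {CoverageType} on the right and a non-superkey on the left, so 3NF fails.
{ClaimID} is a proper subset of the key {ClaimID, VehicleID}, and {ClaimID}⁺ contains the non-prime attributes {Adjuster, Region} — a partial dependency, so 2NF is violated.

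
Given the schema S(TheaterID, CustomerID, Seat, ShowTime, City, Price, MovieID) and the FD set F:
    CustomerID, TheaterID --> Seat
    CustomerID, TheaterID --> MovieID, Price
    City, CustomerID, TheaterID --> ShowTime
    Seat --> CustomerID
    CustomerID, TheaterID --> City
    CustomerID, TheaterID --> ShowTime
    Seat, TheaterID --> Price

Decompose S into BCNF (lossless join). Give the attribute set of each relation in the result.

{City, MovieID, Price, Seat, ShowTime, TheaterID}; {CustomerID, Seat}

Candidate keys of the original relation: {CustomerID, TheaterID}, {Seat, TheaterID}.
{City, CustomerID, MovieID, Price, Seat, ShowTime, TheaterID}: {Seat} determines {CustomerID, Seat} here but is not a superkey — split on Seat --> CustomerID, giving {CustomerID, Seat} and {City, MovieID, Price, Seat, ShowTime, TheaterID}.
{CustomerID, Seat} is in BCNF.
{City, MovieID, Price, Seat, ShowTime, TheaterID} is in BCNF.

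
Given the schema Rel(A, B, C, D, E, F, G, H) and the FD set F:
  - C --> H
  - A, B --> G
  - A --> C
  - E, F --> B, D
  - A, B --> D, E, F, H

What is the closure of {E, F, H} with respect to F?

Start with {E, F, H}.
E, F --> B, D applies; add {B, D} → now {B, D, E, F, H}.
No further FD applies.

{B, D, E, F, H}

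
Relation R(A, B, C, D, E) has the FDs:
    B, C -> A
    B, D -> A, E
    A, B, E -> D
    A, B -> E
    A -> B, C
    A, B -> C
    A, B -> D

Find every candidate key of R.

{A}, {B, C}, {B, D}

{A} is a candidate key since {A}⁺ = {A, B, C, D, E} covers every attribute.
{B, C} is a candidate key since {B, C}⁺ = {A, B, C, D, E} covers every attribute.
{B, D} is a candidate key since {B, D}⁺ = {A, B, C, D, E} covers every attribute.
No proper subset of any of these is a key, and no other minimal superkey exists.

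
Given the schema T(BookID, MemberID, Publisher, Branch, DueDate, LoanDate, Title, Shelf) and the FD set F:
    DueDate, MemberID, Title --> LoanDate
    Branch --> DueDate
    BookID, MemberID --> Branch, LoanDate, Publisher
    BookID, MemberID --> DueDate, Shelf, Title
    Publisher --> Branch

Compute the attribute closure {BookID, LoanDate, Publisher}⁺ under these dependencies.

{BookID, Branch, DueDate, LoanDate, Publisher}

Start with {BookID, LoanDate, Publisher}.
Publisher --> Branch applies; add {Branch} → now {BookID, Branch, LoanDate, Publisher}.
Branch --> DueDate applies; add {DueDate} → now {BookID, Branch, DueDate, LoanDate, Publisher}.
No further FD applies.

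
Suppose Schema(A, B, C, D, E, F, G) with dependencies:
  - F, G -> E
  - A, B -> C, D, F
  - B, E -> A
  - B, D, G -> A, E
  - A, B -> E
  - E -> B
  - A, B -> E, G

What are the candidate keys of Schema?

{E}⁺ = {A, B, C, D, E, F, G} — all of the relation — so {E} is a candidate key.
{A, B}⁺ = {A, B, C, D, E, F, G} — all of the relation — so {A, B} is a candidate key.
{F, G}⁺ = {A, B, C, D, E, F, G} — all of the relation — so {F, G} is a candidate key.
{B, D, G}⁺ = {A, B, C, D, E, F, G} — all of the relation — so {B, D, G} is a candidate key.
No proper subset of any of these is a key, and no other minimal superkey exists.

{A, B}, {B, D, G}, {E}, {F, G}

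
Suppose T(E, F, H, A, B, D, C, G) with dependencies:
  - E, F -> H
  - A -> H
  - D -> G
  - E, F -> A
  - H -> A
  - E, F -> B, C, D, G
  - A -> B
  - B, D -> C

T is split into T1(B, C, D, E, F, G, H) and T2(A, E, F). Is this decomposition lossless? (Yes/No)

Yes

Common attributes: {E, F}; their closure is {A, B, C, D, E, F, G, H}.
T1 is contained in that closure, so T1 ∩ T2 -> T1 holds and the join is lossless.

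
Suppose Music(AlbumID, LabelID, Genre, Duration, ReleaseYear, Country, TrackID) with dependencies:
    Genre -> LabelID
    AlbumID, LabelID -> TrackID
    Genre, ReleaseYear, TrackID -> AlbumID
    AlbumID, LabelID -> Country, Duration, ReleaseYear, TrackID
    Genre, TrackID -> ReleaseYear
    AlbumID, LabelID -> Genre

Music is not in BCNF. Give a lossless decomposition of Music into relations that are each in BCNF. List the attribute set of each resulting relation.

Candidate keys of the original relation: {AlbumID, Genre}, {AlbumID, LabelID}, {Genre, TrackID}.
In {AlbumID, Country, Duration, Genre, LabelID, ReleaseYear, TrackID}, {Genre} is not a superkey ({Genre}⁺ restricted to this set is {Genre, LabelID}), so split on Genre -> LabelID into {Genre, LabelID} and {AlbumID, Country, Duration, Genre, ReleaseYear, TrackID}.
{Genre, LabelID} is in BCNF.
{AlbumID, Country, Duration, Genre, ReleaseYear, TrackID} is in BCNF.

{AlbumID, Country, Duration, Genre, ReleaseYear, TrackID}; {Genre, LabelID}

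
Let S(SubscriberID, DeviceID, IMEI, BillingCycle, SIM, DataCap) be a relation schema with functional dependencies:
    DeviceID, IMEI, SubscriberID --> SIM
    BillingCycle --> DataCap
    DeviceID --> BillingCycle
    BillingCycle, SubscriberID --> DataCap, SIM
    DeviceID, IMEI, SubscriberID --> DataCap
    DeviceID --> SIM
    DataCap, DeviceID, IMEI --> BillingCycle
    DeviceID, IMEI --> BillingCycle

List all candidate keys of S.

Attributes never on any right-hand side: {DeviceID, IMEI, SubscriberID} — every candidate key must contain all of them.
{DeviceID, IMEI, SubscriberID}⁺ = {BillingCycle, DataCap, DeviceID, IMEI, SIM, SubscriberID} — all of the relation — so {DeviceID, IMEI, SubscriberID} is a candidate key.
No other minimal set has full closure, so this is the only candidate key.

{DeviceID, IMEI, SubscriberID}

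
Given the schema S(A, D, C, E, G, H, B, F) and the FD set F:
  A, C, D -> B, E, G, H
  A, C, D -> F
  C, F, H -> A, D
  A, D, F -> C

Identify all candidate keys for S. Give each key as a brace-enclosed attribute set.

{A, C, D}, {A, D, F}, {C, F, H}

{A, C, D}⁺ = {A, B, C, D, E, F, G, H}, which is every attribute, so {A, C, D} is a candidate key.
{A, D, F}⁺ = {A, B, C, D, E, F, G, H}, which is every attribute, so {A, D, F} is a candidate key.
{C, F, H}⁺ = {A, B, C, D, E, F, G, H}, which is every attribute, so {C, F, H} is a candidate key.
Any other superkey properly contains one of these, so there are no further candidate keys.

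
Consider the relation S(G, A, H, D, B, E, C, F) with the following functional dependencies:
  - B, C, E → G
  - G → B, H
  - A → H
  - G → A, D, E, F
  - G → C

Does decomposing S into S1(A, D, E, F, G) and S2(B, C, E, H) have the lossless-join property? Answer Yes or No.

S1 ∩ S2 = {E}; its closure under F is {E}.
Neither S1 nor S2 is contained in that closure, so the decomposition is lossy.

No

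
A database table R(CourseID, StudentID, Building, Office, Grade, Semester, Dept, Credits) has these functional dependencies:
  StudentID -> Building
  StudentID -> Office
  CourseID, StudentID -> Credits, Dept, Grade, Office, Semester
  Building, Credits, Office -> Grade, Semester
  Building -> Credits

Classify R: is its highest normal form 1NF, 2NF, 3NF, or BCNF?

Candidate key: {CourseID, StudentID}. Prime attributes: {CourseID, StudentID}.
For StudentID -> Building we have {StudentID}⁺ = {Building, Credits, Grade, Office, Semester, StudentID}; {StudentID} is not a superkey, so BCNF fails.
StudentID -> Building determines the non-prime attribute {Building} from a non-superkey — 3NF is violated.
Since {StudentID} ⊂ {CourseID, StudentID} and {StudentID}⁺ ⊇ {Building, Credits, Grade, Office, Semester} with {Building, Credits, Grade, Office, Semester} non-prime, there is a partial dependency; 2NF fails.

1NF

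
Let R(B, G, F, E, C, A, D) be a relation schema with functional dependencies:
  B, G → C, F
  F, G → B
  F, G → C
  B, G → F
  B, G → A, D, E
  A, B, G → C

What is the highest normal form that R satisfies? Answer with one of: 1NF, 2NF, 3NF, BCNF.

BCNF

Candidate keys: {B, G}, {F, G}. Prime attributes: {B, F, G}.
Each dependency's left side is a superkey — BCNF holds.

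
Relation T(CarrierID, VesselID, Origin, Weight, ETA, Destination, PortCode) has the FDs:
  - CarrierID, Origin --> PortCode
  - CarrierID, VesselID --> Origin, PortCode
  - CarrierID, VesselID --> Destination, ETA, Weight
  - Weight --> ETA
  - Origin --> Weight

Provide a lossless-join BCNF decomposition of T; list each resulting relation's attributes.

{CarrierID, Destination, Origin, VesselID}; {CarrierID, Origin, PortCode}; {ETA, Weight}; {Origin, Weight}

Candidate key of the original relation: {CarrierID, VesselID}.
In {CarrierID, Destination, ETA, Origin, PortCode, VesselID, Weight}, {CarrierID, Origin} is not a superkey ({CarrierID, Origin}⁺ restricted to this set is {CarrierID, ETA, Origin, PortCode, Weight}), so split on CarrierID, Origin --> ETA, PortCode, Weight into {CarrierID, ETA, Origin, PortCode, Weight} and {CarrierID, Destination, Origin, VesselID}.
In {CarrierID, ETA, Origin, PortCode, Weight}, {Weight} is not a superkey ({Weight}⁺ restricted to this set is {ETA, Weight}), so split on Weight --> ETA into {ETA, Weight} and {CarrierID, Origin, PortCode, Weight}.
{ETA, Weight} has no BCNF violation.
In {CarrierID, Origin, PortCode, Weight}, {Origin} is not a superkey ({Origin}⁺ restricted to this set is {Origin, Weight}), so split on Origin --> Weight into {Origin, Weight} and {CarrierID, Origin, PortCode}.
{Origin, Weight} has no BCNF violation.
{CarrierID, Origin, PortCode} has no BCNF violation.
{CarrierID, Destination, Origin, VesselID} has no BCNF violation.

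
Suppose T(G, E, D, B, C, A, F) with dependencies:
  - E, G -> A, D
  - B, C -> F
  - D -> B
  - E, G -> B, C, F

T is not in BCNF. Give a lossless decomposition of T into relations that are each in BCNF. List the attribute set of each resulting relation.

Candidate key of the original relation: {E, G}.
{A, B, C, D, E, F, G}: {B, C} determines {B, C, F} here but is not a superkey — split on B, C -> F, giving {B, C, F} and {A, B, C, D, E, G}.
{B, C, F} is in BCNF.
{A, B, C, D, E, G}: {D} determines {B, D} here but is not a superkey — split on D -> B, giving {B, D} and {A, C, D, E, G}.
{B, D} is in BCNF.
{A, C, D, E, G} is in BCNF.

{A, C, D, E, G}; {B, C, F}; {B, D}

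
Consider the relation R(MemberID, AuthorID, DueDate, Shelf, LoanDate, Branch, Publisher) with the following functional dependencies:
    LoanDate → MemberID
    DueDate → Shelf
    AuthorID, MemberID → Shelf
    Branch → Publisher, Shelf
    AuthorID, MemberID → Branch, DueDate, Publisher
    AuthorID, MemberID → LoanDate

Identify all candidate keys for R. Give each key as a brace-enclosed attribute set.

{AuthorID, LoanDate}, {AuthorID, MemberID}

{AuthorID} never appears on the right of any FD, so every key must include it.
{AuthorID, LoanDate} is a candidate key since {AuthorID, LoanDate}⁺ = {AuthorID, Branch, DueDate, LoanDate, MemberID, Publisher, Shelf} covers every attribute.
{AuthorID, MemberID} is a candidate key since {AuthorID, MemberID}⁺ = {AuthorID, Branch, DueDate, LoanDate, MemberID, Publisher, Shelf} covers every attribute.
Any other superkey properly contains one of these, so there are no further candidate keys.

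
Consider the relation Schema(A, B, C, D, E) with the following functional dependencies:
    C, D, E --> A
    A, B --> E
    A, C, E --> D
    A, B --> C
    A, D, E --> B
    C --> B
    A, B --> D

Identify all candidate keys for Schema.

{A, B}⁺ = {A, B, C, D, E} — all of the relation — so {A, B} is a candidate key.
{A, C}⁺ = {A, B, C, D, E} — all of the relation — so {A, C} is a candidate key.
{A, D, E}⁺ = {A, B, C, D, E} — all of the relation — so {A, D, E} is a candidate key.
{C, D, E}⁺ = {A, B, C, D, E} — all of the relation — so {C, D, E} is a candidate key.
No proper subset of any of these is a key, and no other minimal superkey exists.

{A, B}, {A, C}, {A, D, E}, {C, D, E}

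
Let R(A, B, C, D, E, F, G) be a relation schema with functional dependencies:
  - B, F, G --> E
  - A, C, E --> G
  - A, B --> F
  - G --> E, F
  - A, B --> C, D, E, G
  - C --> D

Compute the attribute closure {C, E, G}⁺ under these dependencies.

Start with {C, E, G}.
G --> E, F applies; add {F} → now {C, E, F, G}.
C --> D applies; add {D} → now {C, D, E, F, G}.
No further FD applies.

{C, D, E, F, G}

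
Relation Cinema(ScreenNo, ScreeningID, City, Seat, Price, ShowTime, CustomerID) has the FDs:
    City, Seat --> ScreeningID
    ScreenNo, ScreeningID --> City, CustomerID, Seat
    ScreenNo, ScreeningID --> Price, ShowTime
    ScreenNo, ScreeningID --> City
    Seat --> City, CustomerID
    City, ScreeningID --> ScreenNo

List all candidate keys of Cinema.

{Seat} is a candidate key since {Seat}⁺ = {City, CustomerID, Price, ScreenNo, ScreeningID, Seat, ShowTime} covers every attribute.
{City, ScreeningID} is a candidate key since {City, ScreeningID}⁺ = {City, CustomerID, Price, ScreenNo, ScreeningID, Seat, ShowTime} covers every attribute.
{ScreenNo, ScreeningID} is a candidate key since {ScreenNo, ScreeningID}⁺ = {City, CustomerID, Price, ScreenNo, ScreeningID, Seat, ShowTime} covers every attribute.
Any other superkey properly contains one of these, so there are no further candidate keys.

{City, ScreeningID}, {ScreenNo, ScreeningID}, {Seat}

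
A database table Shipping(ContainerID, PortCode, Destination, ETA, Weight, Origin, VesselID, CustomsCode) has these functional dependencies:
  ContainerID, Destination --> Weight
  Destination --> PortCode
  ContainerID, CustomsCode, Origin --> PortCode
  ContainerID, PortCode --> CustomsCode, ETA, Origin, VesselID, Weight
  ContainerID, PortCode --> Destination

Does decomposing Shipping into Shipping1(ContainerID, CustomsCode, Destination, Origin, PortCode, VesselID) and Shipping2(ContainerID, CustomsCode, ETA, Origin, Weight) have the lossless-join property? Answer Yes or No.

Yes

The shared attributes are {ContainerID, CustomsCode, Origin} and {ContainerID, CustomsCode, Origin}⁺ = {ContainerID, CustomsCode, Destination, ETA, Origin, PortCode, VesselID, Weight}.
Shipping1 is contained in that closure, so Shipping1 ∩ Shipping2 --> Shipping1 holds and the join is lossless.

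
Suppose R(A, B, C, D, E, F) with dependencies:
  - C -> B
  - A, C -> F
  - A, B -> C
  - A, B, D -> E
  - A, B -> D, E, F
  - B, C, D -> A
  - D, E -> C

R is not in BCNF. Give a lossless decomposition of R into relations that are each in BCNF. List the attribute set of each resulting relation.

Candidate keys of the original relation: {A, B}, {A, C}, {C, D}, {D, E}.
In {A, B, C, D, E, F}, {C} is not a superkey ({C}⁺ restricted to this set is {B, C}), so split on C -> B into {B, C} and {A, C, D, E, F}.
{B, C} has no BCNF violation.
{A, C, D, E, F} has no BCNF violation.

{A, C, D, E, F}; {B, C}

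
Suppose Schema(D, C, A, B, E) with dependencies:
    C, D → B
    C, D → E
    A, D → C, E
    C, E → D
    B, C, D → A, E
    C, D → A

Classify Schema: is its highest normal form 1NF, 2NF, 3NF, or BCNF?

Candidate keys: {A, D}, {C, D}, {C, E}. Prime attributes: {A, C, D, E}.
The left-hand side of every FD is a superkey, so BCNF is satisfied.

BCNF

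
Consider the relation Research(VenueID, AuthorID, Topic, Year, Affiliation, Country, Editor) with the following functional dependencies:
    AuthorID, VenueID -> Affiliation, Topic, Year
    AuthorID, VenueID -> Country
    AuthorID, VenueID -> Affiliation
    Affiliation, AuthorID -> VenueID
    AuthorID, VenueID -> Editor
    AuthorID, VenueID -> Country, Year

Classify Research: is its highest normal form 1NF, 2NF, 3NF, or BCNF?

BCNF

Candidate keys: {Affiliation, AuthorID}, {AuthorID, VenueID}. Prime attributes: {Affiliation, AuthorID, VenueID}.
The left-hand side of every FD is a superkey, so BCNF is satisfied.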